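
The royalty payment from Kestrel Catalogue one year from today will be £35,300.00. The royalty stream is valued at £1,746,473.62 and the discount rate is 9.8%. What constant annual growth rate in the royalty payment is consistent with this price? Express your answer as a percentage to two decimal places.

7.78%

P = D₁/(r−g) ⇒ g = r − D₁/P = 0.098 − £35,300.00/£1,746,473.62 = 0.077788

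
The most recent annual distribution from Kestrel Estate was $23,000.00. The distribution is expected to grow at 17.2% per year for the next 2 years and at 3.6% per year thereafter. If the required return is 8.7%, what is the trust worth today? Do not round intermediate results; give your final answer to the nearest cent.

D_1 = 26956.00000
D_2 = 31592.43200
Terminal value at year 2: TV = D_2×(1+g_2)/(r−g_2) = 32729.75955/0.051 = 641759.99122
P_0 = D_1/(1+r)^1 + D_2/(1+r)^2 + TV/(1+r)^2
    = 24798.52806 + 26737.69539 + 543142.20432 = 594678.42776

$594678.43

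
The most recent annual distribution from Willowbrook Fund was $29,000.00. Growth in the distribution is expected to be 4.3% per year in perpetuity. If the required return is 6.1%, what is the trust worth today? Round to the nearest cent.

$1680388.89

D₁ = D₀ × (1 + g) = $29,000.00 × 1.043 = $30,247.0000
Growing perpetuity: P = D₁ / (r − g) = $30,247.0000 / (0.061 − 0.043) = $1,680,388.89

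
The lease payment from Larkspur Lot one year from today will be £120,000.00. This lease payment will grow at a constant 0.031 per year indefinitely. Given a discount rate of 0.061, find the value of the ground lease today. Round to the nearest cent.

£4000000.00

Growing perpetuity: P = D₁ / (r − g) = £120,000.0000 / (0.061 − 0.031) = £4,000,000.00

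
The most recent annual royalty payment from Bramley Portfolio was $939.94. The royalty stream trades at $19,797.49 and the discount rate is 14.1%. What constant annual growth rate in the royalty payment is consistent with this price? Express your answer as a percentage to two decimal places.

P = D₀(1+g)/(r−g) ⇒ P(r−g) = D₀(1+g) ⇒ g(P+D₀) = P·r − D₀
g = (P·r − D₀)/(P + D₀) = ($19,797.49×0.141 − $939.94) / ($19,797.49 + $939.94) = 0.089283

8.93%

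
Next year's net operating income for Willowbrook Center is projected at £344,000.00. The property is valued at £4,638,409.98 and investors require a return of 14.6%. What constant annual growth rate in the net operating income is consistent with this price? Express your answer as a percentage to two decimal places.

7.18%

P = D₁/(r−g) ⇒ g = r − D₁/P = 0.146 − £344,000.00/£4,638,409.98 = 0.071837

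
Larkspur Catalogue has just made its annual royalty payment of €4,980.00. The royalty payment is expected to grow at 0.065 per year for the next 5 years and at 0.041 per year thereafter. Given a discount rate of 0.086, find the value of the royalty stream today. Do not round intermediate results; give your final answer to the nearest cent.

€127980.24

D_1 = 5303.70000
D_2 = 5648.44050
D_3 = 6015.58913
D_4 = 6406.60243
D_5 = 6823.03158
Terminal value at year 5: TV = D_5×(1+g_2)/(r−g_2) = 7102.77588/0.045 = 157839.46397
P_0 = D_1/(1+r)^1 + D_2/(1+r)^2 + D_3/(1+r)^3 + D_4/(1+r)^4 + D_5/(1+r)^5 + TV/(1+r)^5
    = 4883.70166 + 4789.26544 + 4696.65533 + 4605.83603 + 4516.77290 + 104488.01315 = 127980.24451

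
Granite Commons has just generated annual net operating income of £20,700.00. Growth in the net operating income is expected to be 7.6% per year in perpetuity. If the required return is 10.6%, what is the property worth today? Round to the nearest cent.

£742440.00

D₁ = D₀ × (1 + g) = £20,700.00 × 1.076 = £22,273.2000
Growing perpetuity: P = D₁ / (r − g) = £22,273.2000 / (0.106 − 0.076) = £742,440.00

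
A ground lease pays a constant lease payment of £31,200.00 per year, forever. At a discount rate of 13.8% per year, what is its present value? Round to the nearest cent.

Level perpetuity: PV = C / r = £31,200.00 / 0.138 = £226,086.96

£226086.96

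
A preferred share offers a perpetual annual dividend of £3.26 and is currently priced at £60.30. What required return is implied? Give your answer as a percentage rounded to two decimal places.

5.41%

P = C/r ⇒ r = C/P = £3.26/£60.30 = 0.054063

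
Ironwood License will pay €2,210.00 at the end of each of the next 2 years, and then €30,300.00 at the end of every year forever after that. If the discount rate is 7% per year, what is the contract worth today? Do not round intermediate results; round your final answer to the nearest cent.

PV of 2-year annuity: €2,210.00 × [1 − (1+0.07)^−2] / 0.07 = 3995.72015
Perpetuity value at year 2: €30,300.00 / 0.07 = 432857.14286
PV of perpetuity: 432857.14286 / (1+0.07)^2 = 378074.19238
Total PV = 3995.72015 + 378074.19238 = 382069.91253

€382069.91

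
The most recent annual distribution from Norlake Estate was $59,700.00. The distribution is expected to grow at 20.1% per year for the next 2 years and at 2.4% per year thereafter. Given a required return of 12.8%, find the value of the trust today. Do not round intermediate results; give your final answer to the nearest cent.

D_1 = 71699.70000
D_2 = 86111.33970
Terminal value at year 2: TV = D_2×(1+g_2)/(r−g_2) = 88178.01185/0.104 = 847865.49858
P_0 = D_1/(1+r)^1 + D_2/(1+r)^2 + TV/(1+r)^2
    = 63563.56383 + 67677.16326 + 666359.76135 = 797600.48844

$797600.49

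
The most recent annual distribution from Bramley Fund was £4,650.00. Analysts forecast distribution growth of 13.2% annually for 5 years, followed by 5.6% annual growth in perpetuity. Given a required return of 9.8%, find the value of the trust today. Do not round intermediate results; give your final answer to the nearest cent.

£161673.17

D_1 = 5263.80000
D_2 = 5958.62160
D_3 = 6745.15965
D_4 = 7635.52073
D_5 = 8643.40946
Terminal value at year 5: TV = D_5×(1+g_2)/(r−g_2) = 9127.44039/0.042 = 217320.00930
P_0 = D_1/(1+r)^1 + D_2/(1+r)^2 + D_3/(1+r)^3 + D_4/(1+r)^4 + D_5/(1+r)^5 + TV/(1+r)^5
    = 4793.98907 + 4942.43682 + 5095.48131 + 5253.26489 + 5415.93429 + 136172.06216 = 161673.16854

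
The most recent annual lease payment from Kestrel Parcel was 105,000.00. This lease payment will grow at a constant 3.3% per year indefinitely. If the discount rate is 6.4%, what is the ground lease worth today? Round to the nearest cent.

D₁ = D₀ × (1 + g) = 105,000.00 × 1.033 = 108,465.0000
Growing perpetuity: P = D₁ / (r − g) = 108,465.0000 / (0.064 − 0.033) = 3,498,870.97

3498870.97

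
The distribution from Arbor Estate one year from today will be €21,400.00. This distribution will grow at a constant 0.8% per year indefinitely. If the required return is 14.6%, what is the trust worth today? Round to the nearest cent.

€155072.46

Growing perpetuity: P = D₁ / (r − g) = €21,400.0000 / (0.146 − 0.008) = €155,072.46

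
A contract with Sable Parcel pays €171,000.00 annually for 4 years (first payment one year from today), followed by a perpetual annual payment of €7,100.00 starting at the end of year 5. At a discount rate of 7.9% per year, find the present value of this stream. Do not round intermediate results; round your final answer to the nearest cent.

€633941.54

PV of 4-year annuity: €171,000.00 × [1 − (1+0.079)^−4] / 0.079 = 567636.66679
Perpetuity value at year 4: €7,100.00 / 0.079 = 89873.41772
PV of perpetuity: 89873.41772 / (1+0.079)^4 = 66304.87776
Total PV = 567636.66679 + 66304.87776 = 633941.54454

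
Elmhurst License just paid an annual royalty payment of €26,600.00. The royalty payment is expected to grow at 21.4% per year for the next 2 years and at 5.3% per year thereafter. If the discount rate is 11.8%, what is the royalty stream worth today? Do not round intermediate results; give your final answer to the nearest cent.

D_1 = 32292.40000
D_2 = 39202.97360
Terminal value at year 2: TV = D_2×(1+g_2)/(r−g_2) = 41280.73120/0.065 = 635088.17232
P_0 = D_1/(1+r)^1 + D_2/(1+r)^2 + TV/(1+r)^2
    = 28884.07871 + 31364.28583 + 508101.43042 = 568349.79496

€568349.79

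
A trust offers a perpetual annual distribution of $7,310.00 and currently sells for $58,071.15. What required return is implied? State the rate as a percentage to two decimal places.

P = C/r ⇒ r = C/P = $7,310.00/$58,071.15 = 0.125880

12.59%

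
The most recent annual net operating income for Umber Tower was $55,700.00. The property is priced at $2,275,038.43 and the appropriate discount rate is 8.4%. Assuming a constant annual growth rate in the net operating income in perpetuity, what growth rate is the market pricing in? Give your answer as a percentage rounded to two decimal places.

P = D₀(1+g)/(r−g) ⇒ P(r−g) = D₀(1+g) ⇒ g(P+D₀) = P·r − D₀
g = (P·r − D₀)/(P + D₀) = ($2,275,038.43×0.084 − $55,700.00) / ($2,275,038.43 + $55,700.00) = 0.058095

5.81%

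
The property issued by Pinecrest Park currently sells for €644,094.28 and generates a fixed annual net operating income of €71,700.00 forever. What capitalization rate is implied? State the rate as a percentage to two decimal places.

P = C/r ⇒ r = C/P = €71,700.00/€644,094.28 = 0.111319

11.13%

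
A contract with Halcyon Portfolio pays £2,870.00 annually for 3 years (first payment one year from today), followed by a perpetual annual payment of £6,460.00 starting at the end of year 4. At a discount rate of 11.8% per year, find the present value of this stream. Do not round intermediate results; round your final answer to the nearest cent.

PV of 3-year annuity: £2,870.00 × [1 − (1+0.118)^−3] / 0.118 = 6917.01582
Perpetuity value at year 3: £6,460.00 / 0.118 = 54745.76271
PV of perpetuity: 54745.76271 / (1+0.118)^3 = 39176.45185
Total PV = 6917.01582 + 39176.45185 = 46093.46766

£46093.47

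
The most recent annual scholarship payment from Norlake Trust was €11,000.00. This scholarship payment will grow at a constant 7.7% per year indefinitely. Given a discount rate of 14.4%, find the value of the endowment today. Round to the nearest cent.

D₁ = D₀ × (1 + g) = €11,000.00 × 1.077 = €11,847.0000
Growing perpetuity: P = D₁ / (r − g) = €11,847.0000 / (0.144 − 0.077) = €176,820.90

€176820.90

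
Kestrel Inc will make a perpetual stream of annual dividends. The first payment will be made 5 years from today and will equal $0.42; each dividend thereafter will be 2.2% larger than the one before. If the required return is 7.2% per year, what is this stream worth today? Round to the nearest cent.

$6.36

Value at end of year 4: C₁ / (r − g) = $0.42 / (0.072 − 0.022) = $8.4000
Discount to today: PV = $8.4000 / (1 + 0.072)^4 = $8.4000 / 1.320624 = $6.36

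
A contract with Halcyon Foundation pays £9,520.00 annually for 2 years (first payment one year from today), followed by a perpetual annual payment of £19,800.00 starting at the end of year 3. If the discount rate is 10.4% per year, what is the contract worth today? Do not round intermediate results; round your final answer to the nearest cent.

PV of 2-year annuity: £9,520.00 × [1 − (1+0.104)^−2] / 0.104 = 16434.04747
Perpetuity value at year 2: £19,800.00 / 0.104 = 190384.61538
PV of perpetuity: 190384.61538 / (1+0.104)^2 = 156204.55867
Total PV = 16434.04747 + 156204.55867 = 172638.60614

£172638.61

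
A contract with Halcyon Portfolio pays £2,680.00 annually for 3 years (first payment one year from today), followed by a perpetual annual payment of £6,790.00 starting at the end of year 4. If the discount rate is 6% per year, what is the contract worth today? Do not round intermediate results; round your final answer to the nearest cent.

£102180.59

PV of 3-year annuity: £2,680.00 × [1 − (1+0.06)^−3] / 0.06 = 7163.67202
Perpetuity value at year 3: £6,790.00 / 0.06 = 113166.66667
PV of perpetuity: 113166.66667 / (1+0.06)^3 = 95016.91553
Total PV = 7163.67202 + 95016.91553 = 102180.58755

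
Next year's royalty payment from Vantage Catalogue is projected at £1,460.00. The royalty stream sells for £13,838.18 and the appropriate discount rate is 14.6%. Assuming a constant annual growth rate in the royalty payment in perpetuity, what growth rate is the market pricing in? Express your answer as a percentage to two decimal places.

4.05%

P = D₁/(r−g) ⇒ g = r − D₁/P = 0.146 − £1,460.00/£13,838.18 = 0.040495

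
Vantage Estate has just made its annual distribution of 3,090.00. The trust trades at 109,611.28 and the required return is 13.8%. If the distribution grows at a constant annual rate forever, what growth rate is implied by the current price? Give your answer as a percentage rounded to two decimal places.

P = D₀(1+g)/(r−g) ⇒ P(r−g) = D₀(1+g) ⇒ g(P+D₀) = P·r − D₀
g = (P·r − D₀)/(P + D₀) = (109,611.28×0.138 − 3,090.00) / (109,611.28 + 3,090.00) = 0.106799

10.68%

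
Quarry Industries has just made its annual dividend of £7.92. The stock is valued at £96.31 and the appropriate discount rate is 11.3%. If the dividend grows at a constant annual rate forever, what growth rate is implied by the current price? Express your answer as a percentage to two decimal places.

2.84%

P = D₀(1+g)/(r−g) ⇒ P(r−g) = D₀(1+g) ⇒ g(P+D₀) = P·r − D₀
g = (P·r − D₀)/(P + D₀) = (£96.31×0.113 − £7.92) / (£96.31 + £7.92) = 0.028428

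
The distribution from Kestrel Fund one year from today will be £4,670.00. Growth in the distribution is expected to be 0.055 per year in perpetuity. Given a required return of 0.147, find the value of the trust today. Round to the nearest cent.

Growing perpetuity: P = D₁ / (r − g) = £4,670.0000 / (0.147 − 0.055) = £50,760.87

£50760.87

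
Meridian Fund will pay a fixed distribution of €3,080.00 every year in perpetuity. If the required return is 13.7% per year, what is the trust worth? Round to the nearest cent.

Level perpetuity: PV = C / r = €3,080.00 / 0.137 = €22,481.75

€22481.75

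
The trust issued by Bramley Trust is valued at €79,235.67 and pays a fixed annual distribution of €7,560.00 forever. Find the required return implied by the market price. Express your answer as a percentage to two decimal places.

P = C/r ⇒ r = C/P = €7,560.00/€79,235.67 = 0.095412

9.54%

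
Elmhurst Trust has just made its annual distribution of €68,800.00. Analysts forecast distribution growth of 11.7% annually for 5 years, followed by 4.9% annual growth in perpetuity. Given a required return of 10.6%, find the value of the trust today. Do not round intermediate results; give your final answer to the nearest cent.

D_1 = 76849.60000
D_2 = 85841.00320
D_3 = 95884.40057
D_4 = 107102.87544
D_5 = 119633.91187
Terminal value at year 5: TV = D_5×(1+g_2)/(r−g_2) = 125495.97355/0.057 = 2201683.74649
P_0 = D_1/(1+r)^1 + D_2/(1+r)^2 + D_3/(1+r)^3 + D_4/(1+r)^4 + D_5/(1+r)^5 + TV/(1+r)^5
    = 69484.26763 + 70175.34082 + 70873.28724 + 71578.17527 + 72290.07394 + 1330391.00993 = 1684792.15484

€1684792.15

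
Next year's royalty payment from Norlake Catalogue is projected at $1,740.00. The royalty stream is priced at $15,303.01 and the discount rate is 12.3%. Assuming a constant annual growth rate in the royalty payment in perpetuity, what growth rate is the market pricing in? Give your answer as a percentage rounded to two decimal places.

P = D₁/(r−g) ⇒ g = r − D₁/P = 0.123 − $1,740.00/$15,303.01 = 0.009297

0.93%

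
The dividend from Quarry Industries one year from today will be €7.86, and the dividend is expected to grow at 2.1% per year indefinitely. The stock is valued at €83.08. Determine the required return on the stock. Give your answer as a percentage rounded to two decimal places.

P = D₁/(r − g) ⇒ r = D₁/P + g = €7.8600/€83.08 + 0.021 = 0.094608 + 0.021 = 0.115608

11.56%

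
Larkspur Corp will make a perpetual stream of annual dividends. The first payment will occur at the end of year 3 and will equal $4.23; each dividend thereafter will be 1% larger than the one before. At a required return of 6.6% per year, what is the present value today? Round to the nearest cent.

$66.47

Value at end of year 2: C₁ / (r − g) = $4.23 / (0.066 − 0.01) = $75.5357
Discount to today: PV = $75.5357 / (1 + 0.066)^2 = $75.5357 / 1.136356 = $66.47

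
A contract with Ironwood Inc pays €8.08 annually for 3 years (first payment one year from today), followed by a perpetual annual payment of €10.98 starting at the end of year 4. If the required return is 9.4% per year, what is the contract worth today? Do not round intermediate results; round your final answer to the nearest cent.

€109.52

PV of 3-year annuity: €8.08 × [1 − (1+0.094)^−3] / 0.094 = 20.30793
Perpetuity value at year 3: €10.98 / 0.094 = 116.80851
PV of perpetuity: 116.80851 / (1+0.094)^3 = 89.21184
Total PV = 20.30793 + 89.21184 = 109.51977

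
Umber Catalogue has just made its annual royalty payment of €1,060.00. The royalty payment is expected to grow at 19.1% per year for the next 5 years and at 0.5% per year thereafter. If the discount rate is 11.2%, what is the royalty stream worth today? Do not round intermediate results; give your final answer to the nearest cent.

D_1 = 1262.46000
D_2 = 1503.58986
D_3 = 1790.77552
D_4 = 2132.81365
D_5 = 2540.18106
Terminal value at year 5: TV = D_5×(1+g_2)/(r−g_2) = 2552.88196/0.107 = 23858.70991
P_0 = D_1/(1+r)^1 + D_2/(1+r)^2 + D_3/(1+r)^3 + D_4/(1+r)^4 + D_5/(1+r)^5 + TV/(1+r)^5
    = 1135.30576 + 1215.96147 + 1302.34722 + 1394.87009 + 1493.96608 + 14032.11129 = 20574.56191

€20574.56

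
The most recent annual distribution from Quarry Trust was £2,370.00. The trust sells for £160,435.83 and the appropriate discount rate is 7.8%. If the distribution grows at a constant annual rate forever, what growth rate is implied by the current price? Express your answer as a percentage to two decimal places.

P = D₀(1+g)/(r−g) ⇒ P(r−g) = D₀(1+g) ⇒ g(P+D₀) = P·r − D₀
g = (P·r − D₀)/(P + D₀) = (£160,435.83×0.078 − £2,370.00) / (£160,435.83 + £2,370.00) = 0.062307

6.23%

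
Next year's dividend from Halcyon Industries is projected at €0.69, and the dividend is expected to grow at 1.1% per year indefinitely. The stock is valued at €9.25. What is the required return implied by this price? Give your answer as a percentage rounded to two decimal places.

8.56%

P = D₁/(r − g) ⇒ r = D₁/P + g = €0.6900/€9.25 + 0.011 = 0.074595 + 0.011 = 0.085595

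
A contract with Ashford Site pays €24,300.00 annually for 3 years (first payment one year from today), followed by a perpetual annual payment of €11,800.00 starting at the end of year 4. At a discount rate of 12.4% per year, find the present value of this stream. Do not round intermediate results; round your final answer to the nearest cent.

PV of 3-year annuity: €24,300.00 × [1 − (1+0.124)^−3] / 0.124 = 57965.65479
Perpetuity value at year 3: €11,800.00 / 0.124 = 95161.29032
PV of perpetuity: 95161.29032 / (1+0.124)^3 = 67013.35919
Total PV = 57965.65479 + 67013.35919 = 124979.01398

€124979.01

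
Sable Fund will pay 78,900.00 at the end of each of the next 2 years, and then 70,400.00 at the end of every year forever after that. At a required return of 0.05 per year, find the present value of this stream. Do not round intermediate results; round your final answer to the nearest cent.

PV of 2-year annuity: 78,900.00 × [1 − (1+0.05)^−2] / 0.05 = 146707.48299
Perpetuity value at year 2: 70,400.00 / 0.05 = 1408000.00000
PV of perpetuity: 1408000.00000 / (1+0.05)^2 = 1277097.50567
Total PV = 146707.48299 + 1277097.50567 = 1423804.98866

1423804.99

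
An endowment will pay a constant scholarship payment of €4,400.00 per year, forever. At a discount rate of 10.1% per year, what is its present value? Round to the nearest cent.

Level perpetuity: PV = C / r = €4,400.00 / 0.101 = €43,564.36

€43564.36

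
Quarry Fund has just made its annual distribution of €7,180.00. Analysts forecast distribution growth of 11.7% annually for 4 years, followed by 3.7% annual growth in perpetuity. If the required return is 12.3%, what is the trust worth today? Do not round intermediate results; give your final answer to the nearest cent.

D_1 = 8020.06000
D_2 = 8958.40702
D_3 = 10006.54064
D_4 = 11177.30590
Terminal value at year 4: TV = D_4×(1+g_2)/(r−g_2) = 11590.86621/0.086 = 134777.51412
P_0 = D_1/(1+r)^1 + D_2/(1+r)^2 + D_3/(1+r)^3 + D_4/(1+r)^4 + TV/(1+r)^4
    = 7141.63847 + 7103.48190 + 7065.52919 + 7027.77925 + 84741.94287 = 113080.37168

€113080.37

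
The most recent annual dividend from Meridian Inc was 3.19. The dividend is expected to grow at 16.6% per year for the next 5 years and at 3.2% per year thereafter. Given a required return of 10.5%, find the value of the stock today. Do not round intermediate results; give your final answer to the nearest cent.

77.79

D_1 = 3.71954
D_2 = 4.33698
D_3 = 5.05692
D_4 = 5.89637
D_5 = 6.87517
Terminal value at year 5: TV = D_5×(1+g_2)/(r−g_2) = 7.09518/0.073 = 97.19418
P_0 = D_1/(1+r)^1 + D_2/(1+r)^2 + D_3/(1+r)^3 + D_4/(1+r)^4 + D_5/(1+r)^5 + TV/(1+r)^5
    = 3.36610 + 3.55192 + 3.74800 + 3.95490 + 4.17323 + 58.99686 = 77.79101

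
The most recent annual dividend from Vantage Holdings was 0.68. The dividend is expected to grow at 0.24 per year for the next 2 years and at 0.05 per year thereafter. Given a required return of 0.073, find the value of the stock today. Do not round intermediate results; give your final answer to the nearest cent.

D_1 = 0.84320
D_2 = 1.04557
Terminal value at year 2: TV = D_2×(1+g_2)/(r−g_2) = 1.09785/0.023 = 47.73245
P_0 = D_1/(1+r)^1 + D_2/(1+r)^2 + TV/(1+r)^2
    = 0.78583 + 0.90814 + 41.45857 = 43.15254

43.15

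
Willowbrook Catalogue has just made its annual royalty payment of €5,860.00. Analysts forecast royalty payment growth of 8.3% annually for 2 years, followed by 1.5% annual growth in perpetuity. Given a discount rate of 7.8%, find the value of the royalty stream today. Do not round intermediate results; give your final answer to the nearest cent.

€107090.61

D_1 = 6346.38000
D_2 = 6873.12954
Terminal value at year 2: TV = D_2×(1+g_2)/(r−g_2) = 6976.22648/0.063 = 110733.75370
P_0 = D_1/(1+r)^1 + D_2/(1+r)^2 + TV/(1+r)^2
    = 5887.17996 + 5914.48599 + 95288.94099 = 107090.60694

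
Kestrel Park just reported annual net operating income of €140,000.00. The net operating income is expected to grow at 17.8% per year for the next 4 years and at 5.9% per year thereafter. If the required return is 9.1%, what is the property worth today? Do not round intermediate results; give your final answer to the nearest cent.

D_1 = 164920.00000
D_2 = 194275.76000
D_3 = 228856.84528
D_4 = 269593.36374
Terminal value at year 4: TV = D_4×(1+g_2)/(r−g_2) = 285499.37220/0.032 = 8921855.38127
P_0 = D_1/(1+r)^1 + D_2/(1+r)^2 + D_3/(1+r)^3 + D_4/(1+r)^4 + TV/(1+r)^4
    = 151164.06966 + 163218.39969 + 176233.98243 + 190287.47141 + 6297326.00687 = 6978229.93006

€6978229.93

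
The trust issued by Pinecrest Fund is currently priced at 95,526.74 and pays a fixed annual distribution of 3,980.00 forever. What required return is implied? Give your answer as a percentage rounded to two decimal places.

4.17%

P = C/r ⇒ r = C/P = 3,980.00/95,526.74 = 0.041664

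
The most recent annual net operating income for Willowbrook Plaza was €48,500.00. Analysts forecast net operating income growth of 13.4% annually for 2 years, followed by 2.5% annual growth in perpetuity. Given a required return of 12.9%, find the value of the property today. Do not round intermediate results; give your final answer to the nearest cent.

€579893.39

D_1 = 54999.00000
D_2 = 62368.86600
Terminal value at year 2: TV = D_2×(1+g_2)/(r−g_2) = 63928.08765/0.104 = 614693.15048
P_0 = D_1/(1+r)^1 + D_2/(1+r)^2 + TV/(1+r)^2
    = 48714.79185 + 48930.53495 + 482248.06081 = 579893.38761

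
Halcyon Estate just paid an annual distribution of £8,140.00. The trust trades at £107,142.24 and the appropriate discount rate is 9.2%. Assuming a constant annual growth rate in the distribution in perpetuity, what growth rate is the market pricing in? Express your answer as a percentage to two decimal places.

1.49%

P = D₀(1+g)/(r−g) ⇒ P(r−g) = D₀(1+g) ⇒ g(P+D₀) = P·r − D₀
g = (P·r − D₀)/(P + D₀) = (£107,142.24×0.092 − £8,140.00) / (£107,142.24 + £8,140.00) = 0.014895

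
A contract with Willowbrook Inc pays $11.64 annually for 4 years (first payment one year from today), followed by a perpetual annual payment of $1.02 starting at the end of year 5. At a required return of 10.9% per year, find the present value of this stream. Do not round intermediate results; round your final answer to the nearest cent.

PV of 4-year annuity: $11.64 × [1 − (1+0.109)^−4] / 0.109 = 36.18971
Perpetuity value at year 4: $1.02 / 0.109 = 9.35780
PV of perpetuity: 9.35780 / (1+0.109)^4 = 6.18654
Total PV = 36.18971 + 6.18654 = 42.37624

$42.38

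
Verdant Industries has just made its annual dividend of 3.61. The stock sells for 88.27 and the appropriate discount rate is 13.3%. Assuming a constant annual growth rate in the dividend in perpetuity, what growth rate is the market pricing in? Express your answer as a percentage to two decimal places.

8.85%

P = D₀(1+g)/(r−g) ⇒ P(r−g) = D₀(1+g) ⇒ g(P+D₀) = P·r − D₀
g = (P·r − D₀)/(P + D₀) = (88.27×0.133 − 3.61) / (88.27 + 3.61) = 0.088484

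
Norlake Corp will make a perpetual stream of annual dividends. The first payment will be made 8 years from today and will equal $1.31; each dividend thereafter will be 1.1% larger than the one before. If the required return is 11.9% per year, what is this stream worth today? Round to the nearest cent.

Value at end of year 7: C₁ / (r − g) = $1.31 / (0.119 − 0.011) = $12.1296
Discount to today: PV = $12.1296 / (1 + 0.119)^7 = $12.1296 / 2.196902 = $5.52

$5.52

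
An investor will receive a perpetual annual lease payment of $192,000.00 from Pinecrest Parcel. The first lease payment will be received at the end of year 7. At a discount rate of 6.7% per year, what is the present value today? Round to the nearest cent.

Value at end of year 6: C / r = $192,000.00 / 0.067 = $2,865,671.6418
Discount to today: PV = $2,865,671.6418 / (1 + 0.067)^6 = $2,865,671.6418 / 1.475661 = $1,941,958.34

$1941958.34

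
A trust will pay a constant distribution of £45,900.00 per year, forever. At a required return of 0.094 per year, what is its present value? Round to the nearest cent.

£488297.87

Level perpetuity: PV = C / r = £45,900.00 / 0.094 = £488,297.87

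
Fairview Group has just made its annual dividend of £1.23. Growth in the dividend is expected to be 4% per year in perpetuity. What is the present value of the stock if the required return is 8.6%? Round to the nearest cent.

D₁ = D₀ × (1 + g) = £1.23 × 1.04 = £1.2792
Growing perpetuity: P = D₁ / (r − g) = £1.2792 / (0.086 − 0.04) = £27.81

£27.81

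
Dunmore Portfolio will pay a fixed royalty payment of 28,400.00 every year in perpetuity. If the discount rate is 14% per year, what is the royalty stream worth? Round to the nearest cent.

Level perpetuity: PV = C / r = 28,400.00 / 0.14 = 202,857.14

202857.14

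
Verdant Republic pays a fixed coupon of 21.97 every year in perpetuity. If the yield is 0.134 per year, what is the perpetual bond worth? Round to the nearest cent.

163.96

Level perpetuity: PV = C / r = 21.97 / 0.134 = 163.96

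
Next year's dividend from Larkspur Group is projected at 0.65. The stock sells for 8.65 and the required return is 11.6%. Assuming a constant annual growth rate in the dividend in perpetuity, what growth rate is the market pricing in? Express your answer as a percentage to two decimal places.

P = D₁/(r−g) ⇒ g = r − D₁/P = 0.116 − 0.65/8.65 = 0.040855

4.09%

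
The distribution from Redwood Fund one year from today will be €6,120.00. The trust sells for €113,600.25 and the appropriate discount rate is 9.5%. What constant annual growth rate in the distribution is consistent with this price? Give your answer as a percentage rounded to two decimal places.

P = D₁/(r−g) ⇒ g = r − D₁/P = 0.095 − €6,120.00/€113,600.25 = 0.041127

4.11%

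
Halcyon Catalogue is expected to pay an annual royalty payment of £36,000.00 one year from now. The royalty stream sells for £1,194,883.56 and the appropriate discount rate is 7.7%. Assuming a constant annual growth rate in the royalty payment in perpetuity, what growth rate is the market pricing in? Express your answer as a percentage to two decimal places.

P = D₁/(r−g) ⇒ g = r − D₁/P = 0.077 − £36,000.00/£1,194,883.56 = 0.046872

4.69%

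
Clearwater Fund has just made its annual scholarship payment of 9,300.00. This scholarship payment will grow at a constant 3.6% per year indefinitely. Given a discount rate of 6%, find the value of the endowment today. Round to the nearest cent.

401450.00

D₁ = D₀ × (1 + g) = 9,300.00 × 1.036 = 9,634.8000
Growing perpetuity: P = D₁ / (r − g) = 9,634.8000 / (0.06 − 0.036) = 401,450.00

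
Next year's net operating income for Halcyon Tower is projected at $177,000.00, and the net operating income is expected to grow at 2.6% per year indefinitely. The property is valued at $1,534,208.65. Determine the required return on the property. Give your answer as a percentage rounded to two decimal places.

14.14%

P = D₁/(r − g) ⇒ r = D₁/P + g = $177,000.0000/$1,534,208.65 + 0.026 = 0.115369 + 0.026 = 0.141369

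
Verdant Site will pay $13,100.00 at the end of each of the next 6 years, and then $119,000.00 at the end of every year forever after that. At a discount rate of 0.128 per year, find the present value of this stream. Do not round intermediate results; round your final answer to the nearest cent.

$503978.60

PV of 6-year annuity: $13,100.00 × [1 − (1+0.128)^−6] / 0.128 = 52660.87398
Perpetuity value at year 6: $119,000.00 / 0.128 = 929687.50000
PV of perpetuity: 929687.50000 / (1+0.128)^6 = 451317.72871
Total PV = 52660.87398 + 451317.72871 = 503978.60270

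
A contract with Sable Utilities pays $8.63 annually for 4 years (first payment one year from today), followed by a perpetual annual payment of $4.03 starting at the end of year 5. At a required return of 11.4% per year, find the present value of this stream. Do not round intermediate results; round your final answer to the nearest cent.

PV of 4-year annuity: $8.63 × [1 − (1+0.114)^−4] / 0.114 = 26.54704
Perpetuity value at year 4: $4.03 / 0.114 = 35.35088
PV of perpetuity: 35.35088 / (1+0.114)^4 = 22.95406
Total PV = 26.54704 + 22.95406 = 49.50110

$49.50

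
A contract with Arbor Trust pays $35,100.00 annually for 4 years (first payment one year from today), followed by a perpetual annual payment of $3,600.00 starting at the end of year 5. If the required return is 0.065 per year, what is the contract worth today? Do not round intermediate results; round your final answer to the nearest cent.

PV of 4-year annuity: $35,100.00 × [1 − (1+0.065)^−4] / 0.065 = 120245.53092
Perpetuity value at year 4: $3,600.00 / 0.065 = 55384.61538
PV of perpetuity: 55384.61538 / (1+0.065)^4 = 43051.74042
Total PV = 120245.53092 + 43051.74042 = 163297.27134

$163297.27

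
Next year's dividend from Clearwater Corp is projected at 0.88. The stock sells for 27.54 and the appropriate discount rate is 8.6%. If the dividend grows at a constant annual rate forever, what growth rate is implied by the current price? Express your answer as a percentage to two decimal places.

5.40%

P = D₁/(r−g) ⇒ g = r − D₁/P = 0.086 − 0.88/27.54 = 0.054046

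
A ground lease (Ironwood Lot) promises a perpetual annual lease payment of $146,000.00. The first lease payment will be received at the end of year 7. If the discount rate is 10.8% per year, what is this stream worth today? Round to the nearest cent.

$730618.29

Value at end of year 6: C / r = $146,000.00 / 0.108 = $1,351,851.8519
Discount to today: PV = $1,351,851.8519 / (1 + 0.108)^6 = $1,351,851.8519 / 1.850285 = $730,618.29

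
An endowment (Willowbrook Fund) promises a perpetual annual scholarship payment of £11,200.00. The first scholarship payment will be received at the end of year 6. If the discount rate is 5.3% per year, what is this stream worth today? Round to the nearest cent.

£163230.12

Value at end of year 5: C / r = £11,200.00 / 0.053 = £211,320.7547
Discount to today: PV = £211,320.7547 / (1 + 0.053)^5 = £211,320.7547 / 1.294619 = £163,230.12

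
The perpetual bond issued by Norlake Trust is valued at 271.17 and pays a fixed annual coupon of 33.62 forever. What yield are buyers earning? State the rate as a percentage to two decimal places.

P = C/r ⇒ r = C/P = 33.62/271.17 = 0.123981

12.40%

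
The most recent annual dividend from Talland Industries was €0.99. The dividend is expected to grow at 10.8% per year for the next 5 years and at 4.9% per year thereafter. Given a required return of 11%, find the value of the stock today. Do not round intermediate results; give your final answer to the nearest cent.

D_1 = 1.09692
D_2 = 1.21539
D_3 = 1.34665
D_4 = 1.49209
D_5 = 1.65323
Terminal value at year 5: TV = D_5×(1+g_2)/(r−g_2) = 1.73424/0.061 = 28.43018
P_0 = D_1/(1+r)^1 + D_2/(1+r)^2 + D_3/(1+r)^3 + D_4/(1+r)^4 + D_5/(1+r)^5 + TV/(1+r)^5
    = 0.98822 + 0.98644 + 0.98466 + 0.98288 + 0.98111 + 16.87193 = 21.79524

€21.80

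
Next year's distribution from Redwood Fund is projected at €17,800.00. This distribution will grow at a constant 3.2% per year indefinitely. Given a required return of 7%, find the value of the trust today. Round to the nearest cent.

€468421.05

Growing perpetuity: P = D₁ / (r − g) = €17,800.0000 / (0.07 − 0.032) = €468,421.05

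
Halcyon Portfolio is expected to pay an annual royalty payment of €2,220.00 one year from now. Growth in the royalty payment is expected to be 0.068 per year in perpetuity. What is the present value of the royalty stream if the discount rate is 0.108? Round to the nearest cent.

Growing perpetuity: P = D₁ / (r − g) = €2,220.0000 / (0.108 − 0.068) = €55,500.00

€55500.00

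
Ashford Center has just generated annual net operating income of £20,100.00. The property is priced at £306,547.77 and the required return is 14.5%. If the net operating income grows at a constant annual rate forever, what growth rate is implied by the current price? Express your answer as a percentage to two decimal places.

7.45%

P = D₀(1+g)/(r−g) ⇒ P(r−g) = D₀(1+g) ⇒ g(P+D₀) = P·r − D₀
g = (P·r − D₀)/(P + D₀) = (£306,547.77×0.145 − £20,100.00) / (£306,547.77 + £20,100.00) = 0.074543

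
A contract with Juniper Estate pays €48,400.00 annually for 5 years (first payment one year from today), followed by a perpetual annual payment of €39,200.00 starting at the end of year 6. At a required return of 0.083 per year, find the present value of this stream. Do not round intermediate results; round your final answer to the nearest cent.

€508733.47

PV of 5-year annuity: €48,400.00 × [1 − (1+0.083)^−5] / 0.083 = 191728.77663
Perpetuity value at year 5: €39,200.00 / 0.083 = 472289.15663
PV of perpetuity: 472289.15663 / (1+0.083)^5 = 317004.69291
Total PV = 191728.77663 + 317004.69291 = 508733.46954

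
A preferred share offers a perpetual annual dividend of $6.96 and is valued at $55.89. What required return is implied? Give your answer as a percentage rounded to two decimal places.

P = C/r ⇒ r = C/P = $6.96/$55.89 = 0.124530

12.45%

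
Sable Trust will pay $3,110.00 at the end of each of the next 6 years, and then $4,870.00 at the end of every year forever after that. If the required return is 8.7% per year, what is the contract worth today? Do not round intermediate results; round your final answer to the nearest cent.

PV of 6-year annuity: $3,110.00 × [1 − (1+0.087)^−6] / 0.087 = 14076.87892
Perpetuity value at year 6: $4,870.00 / 0.087 = 55977.01149
PV of perpetuity: 55977.01149 / (1+0.087)^6 = 33933.79595
Total PV = 14076.87892 + 33933.79595 = 48010.67487

$48010.67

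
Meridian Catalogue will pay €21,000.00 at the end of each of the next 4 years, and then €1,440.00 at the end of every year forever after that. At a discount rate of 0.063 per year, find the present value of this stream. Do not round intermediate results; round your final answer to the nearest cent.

€90171.59

PV of 4-year annuity: €21,000.00 × [1 − (1+0.063)^−4] / 0.063 = 72270.11525
Perpetuity value at year 4: €1,440.00 / 0.063 = 22857.14286
PV of perpetuity: 22857.14286 / (1+0.063)^4 = 17901.47781
Total PV = 72270.11525 + 17901.47781 = 90171.59306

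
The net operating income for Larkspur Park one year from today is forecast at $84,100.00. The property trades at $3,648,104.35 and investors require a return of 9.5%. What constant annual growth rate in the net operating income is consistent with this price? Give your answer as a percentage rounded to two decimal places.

7.19%

P = D₁/(r−g) ⇒ g = r − D₁/P = 0.095 − $84,100.00/$3,648,104.35 = 0.071947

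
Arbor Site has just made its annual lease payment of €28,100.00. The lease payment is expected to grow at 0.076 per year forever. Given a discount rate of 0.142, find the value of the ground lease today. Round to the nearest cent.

€458115.15

D₁ = D₀ × (1 + g) = €28,100.00 × 1.076 = €30,235.6000
Growing perpetuity: P = D₁ / (r − g) = €30,235.6000 / (0.142 − 0.076) = €458,115.15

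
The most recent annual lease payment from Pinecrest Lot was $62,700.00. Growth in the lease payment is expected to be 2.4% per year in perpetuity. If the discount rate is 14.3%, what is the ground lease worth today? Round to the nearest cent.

D₁ = D₀ × (1 + g) = $62,700.00 × 1.024 = $64,204.8000
Growing perpetuity: P = D₁ / (r − g) = $64,204.8000 / (0.143 − 0.024) = $539,536.13

$539536.13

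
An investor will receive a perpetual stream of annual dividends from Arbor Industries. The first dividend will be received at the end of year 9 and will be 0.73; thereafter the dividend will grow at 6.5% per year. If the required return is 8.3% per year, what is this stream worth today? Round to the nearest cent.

Value at end of year 8: C₁ / (r − g) = 0.73 / (0.083 − 0.065) = 40.5556
Discount to today: PV = 40.5556 / (1 + 0.083)^8 = 40.5556 / 1.892464 = 21.43

21.43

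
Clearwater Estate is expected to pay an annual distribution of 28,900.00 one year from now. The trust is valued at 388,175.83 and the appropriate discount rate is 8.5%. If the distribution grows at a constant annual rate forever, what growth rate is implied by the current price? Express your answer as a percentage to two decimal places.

P = D₁/(r−g) ⇒ g = r − D₁/P = 0.085 − 28,900.00/388,175.83 = 0.010549

1.05%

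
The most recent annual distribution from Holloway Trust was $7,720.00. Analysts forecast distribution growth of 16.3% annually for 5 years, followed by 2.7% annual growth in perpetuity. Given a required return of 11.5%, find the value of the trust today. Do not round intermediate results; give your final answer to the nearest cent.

$155112.54

D_1 = 8978.36000
D_2 = 10441.83268
D_3 = 12143.85141
D_4 = 14123.29919
D_5 = 16425.39695
Terminal value at year 5: TV = D_5×(1+g_2)/(r−g_2) = 16868.88267/0.088 = 191691.84854
P_0 = D_1/(1+r)^1 + D_2/(1+r)^2 + D_3/(1+r)^3 + D_4/(1+r)^4 + D_5/(1+r)^5 + TV/(1+r)^5
    = 8052.34081 + 8398.98866 + 8760.55947 + 9137.69567 + 9531.06732 + 111231.88792 = 155112.53986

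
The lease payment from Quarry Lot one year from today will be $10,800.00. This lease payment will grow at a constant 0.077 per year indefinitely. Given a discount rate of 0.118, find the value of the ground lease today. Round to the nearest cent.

Growing perpetuity: P = D₁ / (r − g) = $10,800.0000 / (0.118 − 0.077) = $263,414.63

$263414.63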